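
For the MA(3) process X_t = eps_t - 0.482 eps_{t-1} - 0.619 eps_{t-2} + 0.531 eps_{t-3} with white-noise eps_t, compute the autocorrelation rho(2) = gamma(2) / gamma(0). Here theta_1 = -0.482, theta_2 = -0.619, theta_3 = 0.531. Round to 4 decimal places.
\rho(2) = -0.4611

For an MA(q) process with theta_0 = 1, the autocovariance is
  gamma(k) = sigma^2 * sum_{i=0..q-k} theta_i * theta_{i+k},
and rho(k) = gamma(k) / gamma(0). Sigma^2 cancels.
  numerator   = (1)*(-0.619) + (-0.482)*(0.531) = -0.874942.
  denominator = (1)^2 + (-0.482)^2 + (-0.619)^2 + (0.531)^2 = 1.897446.
  rho(2) = -0.874942 / 1.897446 = -0.4611.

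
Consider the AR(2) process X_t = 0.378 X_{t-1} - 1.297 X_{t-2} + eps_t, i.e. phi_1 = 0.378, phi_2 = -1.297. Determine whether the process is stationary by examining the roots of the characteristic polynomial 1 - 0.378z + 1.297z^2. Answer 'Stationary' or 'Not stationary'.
\text{Not stationary}

The AR(p) characteristic polynomial is P(z) = 1 - 0.378z + 1.297z^2.
Stationarity requires all roots to lie outside the unit circle, i.e. |z| > 1 for every root.
Set 1 + (-0.378) z + (1.297) z^2 = 0, i.e. a z^2 + b z + c = 0 with a = 1.297, b = -0.378, c = 1.
Discriminant D = b^2 - 4ac = (-0.378)^2 - 4*(1.297)*1 = 0.142884 - (5.188) = -5.045116.
D < 0, so the roots are the complex-conjugate pair z = (-b +/- i sqrt(-D)) / (2a) = 0.1457 +/- 0.8659i.
For a conjugate pair |z|^2 = z * conj(z) = (product of roots) = c/a = 1/(1.297) = 0.77101, so |z| = sqrt(0.77101) = 0.8781 for both roots.
Moduli of all roots: 0.8781, 0.8781.
All moduli strictly greater than 1? No.
Verdict: Not stationary.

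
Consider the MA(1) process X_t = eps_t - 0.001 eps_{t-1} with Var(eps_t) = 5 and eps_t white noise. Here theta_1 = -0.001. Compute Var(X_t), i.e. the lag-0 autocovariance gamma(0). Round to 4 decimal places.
\gamma(0) = 5.0000

For an MA(q) process X_t = eps_t + sum_i theta_i eps_{t-i} with
Var(eps_t) = sigma^2, the variance is
  gamma(0) = sigma^2 * (1 + sum_i theta_i^2).
  sum_i theta_i^2 = (-0.001)^2 = 0.000001.
  gamma(0) = 5 * (1 + 0.000001) = 5 * 1.000001 = 5.000005, which rounds to 5.0000.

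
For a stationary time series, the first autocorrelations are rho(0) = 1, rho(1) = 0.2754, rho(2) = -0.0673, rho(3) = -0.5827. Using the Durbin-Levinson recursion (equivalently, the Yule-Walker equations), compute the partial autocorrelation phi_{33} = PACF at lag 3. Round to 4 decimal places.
\phi_{33} = -0.5750

The PACF at lag k is phi_{kk}, the last component of the solution
to the Yule-Walker system G_k phi = r_k where
  (G_k)_{ij} = rho(|i - j|), (r_k)_i = rho(i), i,j = 1..k.
Equivalently, Durbin-Levinson gives phi_{kk} iteratively:
  phi_{11} = rho(1)
  phi_{kk} = [rho(k) - sum_{j=1..k-1} phi_{k-1,j} rho(k-j)]
            / [1 - sum_{j=1..k-1} phi_{k-1,j} rho(j)],
  phi_{k,j} = phi_{k-1,j} - phi_{kk} phi_{k-1,k-j},  j = 1..k-1.
Step k = 1:
  phi_11 = rho(1) = 0.2754.
Step k = 2:
  phi_22 = [rho(2) - phi_11 rho(1)] / [1 - phi_11 rho(1)] = [-0.0673 - (0.2754)(0.2754)] / [1 - (0.2754)(0.2754)]
         = -0.14314516 / 0.92415484 = -0.154893.
  Update: phi_21 = phi_11 - phi_22 phi_11 = 0.2754 - (-0.154893)(0.2754) = 0.318058.
Step k = 3:
  phi_33 = [rho(3) - phi_21 rho(2) - phi_22 rho(1)] / [1 - phi_21 rho(1) - phi_22 rho(2)]
    numerator   = -0.5827 - (0.318058)(-0.0673) - (-0.154893)(0.2754) = -0.51863718
    denominator = 1 - (0.318058)(0.2754) - (-0.154893)(-0.0673) = 0.90198265
  phi_33 = -0.51863718 / 0.90198265 = -0.575.
Therefore phi_{33} = -0.5750.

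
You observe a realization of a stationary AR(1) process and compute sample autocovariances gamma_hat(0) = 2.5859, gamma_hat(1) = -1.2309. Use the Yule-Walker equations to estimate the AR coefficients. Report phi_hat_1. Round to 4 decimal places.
\hat\phi_{1} = -0.4760

The Yule-Walker equations for an AR(p) process read, in matrix form,
  Gamma_p phi = r_p,   with   (Gamma_p)_{ij} = gamma(|i - j|),
                       (r_p)_i = gamma(i),   i,j = 1..p.
Substitute the sample gammas (Toeplitz matrix and right-hand side of size 1):
  Gamma_p = [[2.5859]]
  r_p     = [-1.2309]
With p = 1 this is the single equation gamma(0) phi_1 = gamma(1):
  phi_hat_1 = gamma(1) / gamma(0) = -1.2309 / 2.5859 = -0.4760.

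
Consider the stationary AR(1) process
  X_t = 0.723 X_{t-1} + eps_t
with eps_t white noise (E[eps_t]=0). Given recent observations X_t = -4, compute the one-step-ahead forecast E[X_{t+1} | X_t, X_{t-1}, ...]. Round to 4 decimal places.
E[X_{t+1} \mid \mathcal F_t] = -2.8920

For an AR(p) model X_t = c + sum_i phi_i X_{t-i} + eps_t, the
one-step-ahead conditional mean is
  E[X_{t+1} | X_t, ...] = c + sum_i phi_i X_{t+1-i}.
Substitute known values:
  E[X_{t+1} | ...] = (0.723) * (-4)
                   = -2.8920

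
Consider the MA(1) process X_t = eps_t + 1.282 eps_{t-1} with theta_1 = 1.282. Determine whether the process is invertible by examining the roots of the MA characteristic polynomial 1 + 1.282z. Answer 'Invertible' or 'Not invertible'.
\text{Not invertible}

The MA(q) characteristic polynomial is P(z) = 1 + 1.282z.
Invertibility requires all roots to lie outside the unit circle, i.e. |z| > 1 for every root.
This is linear in z: 1 + (1.282) z = 0  =>  z = -1/(1.282) = -0.780031,  |z| = 0.780031.
Moduli of all roots: 0.7800.
All moduli strictly greater than 1? No.
Verdict: Not invertible.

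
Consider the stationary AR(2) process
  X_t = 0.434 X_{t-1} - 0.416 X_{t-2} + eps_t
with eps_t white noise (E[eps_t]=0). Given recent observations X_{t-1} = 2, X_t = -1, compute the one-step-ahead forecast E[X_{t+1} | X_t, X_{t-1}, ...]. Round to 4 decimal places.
E[X_{t+1} \mid \mathcal F_t] = -1.2660

For an AR(p) model X_t = c + sum_i phi_i X_{t-i} + eps_t, the
one-step-ahead conditional mean is
  E[X_{t+1} | X_t, ...] = c + sum_i phi_i X_{t+1-i}.
Substitute known values:
  E[X_{t+1} | ...] = (0.434) * (-1) + (-0.416) * (2)
                   = -1.2660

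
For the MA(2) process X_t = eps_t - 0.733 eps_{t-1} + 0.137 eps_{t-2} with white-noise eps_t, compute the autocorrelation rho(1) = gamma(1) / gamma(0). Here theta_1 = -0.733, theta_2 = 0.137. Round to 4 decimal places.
\rho(1) = -0.5356

For an MA(q) process with theta_0 = 1, the autocovariance is
  gamma(k) = sigma^2 * sum_{i=0..q-k} theta_i * theta_{i+k},
and rho(k) = gamma(k) / gamma(0). Sigma^2 cancels.
  numerator   = (1)*(-0.733) + (-0.733)*(0.137) = -0.833421.
  denominator = (1)^2 + (-0.733)^2 + (0.137)^2 = 1.556058.
  rho(1) = -0.833421 / 1.556058 = -0.5356.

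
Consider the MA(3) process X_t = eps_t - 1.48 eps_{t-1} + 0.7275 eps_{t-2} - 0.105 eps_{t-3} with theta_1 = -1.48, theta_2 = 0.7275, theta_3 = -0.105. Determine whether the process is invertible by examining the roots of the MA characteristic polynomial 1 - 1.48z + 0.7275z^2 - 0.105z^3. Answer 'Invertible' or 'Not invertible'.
\text{Invertible}

The MA(q) characteristic polynomial is P(z) = 1 - 1.48z + 0.7275z^2 - 0.105z^3.
Invertibility requires all roots to lie outside the unit circle, i.e. |z| > 1 for every root.
Degree 3: look for a simple real root z0 first, then factor out (1 - z/z0) and solve the remaining quadratic.
Testing z0 = 4: P(4) = 1 + (-1.48)(4) + (0.7275)(4)^2 + (-0.105)(4)^3
  = 1 + (-5.92) + (11.64) + (-6.72) = 0.  So z_0 = 4 is a root, |z_0| = 4.
Divide out the factor (1 - 0.25 z) = (1 - z/z0) (since 1/z0 = 0.25):
  P(z) = (1 - 0.25 z)(1 + (-1.23) z + (0.42) z^2)
  [check: z-coef -1.23 - (0.25) = -1.48; z^2-coef 0.42 - (0.25)(-1.23) = 0.7275; z^3-coef -(0.25)(0.42) = -0.105.]
Remaining roots from the quadratic factor 1 + (-1.23) z + (0.42) z^2:
  Set 1 + (-1.23) z + (0.42) z^2 = 0, i.e. a z^2 + b z + c = 0 with a = 0.42, b = -1.23, c = 1.
  Discriminant D = b^2 - 4ac = (-1.23)^2 - 4*(0.42)*1 = 1.5129 - (1.68) = -0.1671.
  D < 0, so the roots are the complex-conjugate pair z = (-b +/- i sqrt(-D)) / (2a) = 1.4643 +/- 0.4866i.
  For a conjugate pair |z|^2 = z * conj(z) = (product of roots) = c/a = 1/(0.42) = 2.380952, so |z| = sqrt(2.380952) = 1.543 for both roots.
Moduli of all roots: 4.0000, 1.5430, 1.5430.
All moduli strictly greater than 1? Yes.
Verdict: Invertible.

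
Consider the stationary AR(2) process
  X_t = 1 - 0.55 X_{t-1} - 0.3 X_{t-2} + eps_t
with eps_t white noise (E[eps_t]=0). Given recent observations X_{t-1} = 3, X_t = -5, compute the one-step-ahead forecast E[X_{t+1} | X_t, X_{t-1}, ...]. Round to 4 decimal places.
E[X_{t+1} \mid \mathcal F_t] = 2.8500

For an AR(p) model X_t = c + sum_i phi_i X_{t-i} + eps_t, the
one-step-ahead conditional mean is
  E[X_{t+1} | X_t, ...] = c + sum_i phi_i X_{t+1-i}.
Substitute known values:
  E[X_{t+1} | ...] = 1 + (-0.55) * (-5) + (-0.3) * (3)
                   = 2.8500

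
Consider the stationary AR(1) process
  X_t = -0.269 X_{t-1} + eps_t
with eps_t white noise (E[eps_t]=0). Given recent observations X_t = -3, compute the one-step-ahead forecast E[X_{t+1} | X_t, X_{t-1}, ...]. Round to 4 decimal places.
E[X_{t+1} \mid \mathcal F_t] = 0.8070

For an AR(p) model X_t = c + sum_i phi_i X_{t-i} + eps_t, the
one-step-ahead conditional mean is
  E[X_{t+1} | X_t, ...] = c + sum_i phi_i X_{t+1-i}.
Substitute known values:
  E[X_{t+1} | ...] = (-0.269) * (-3)
                   = 0.8070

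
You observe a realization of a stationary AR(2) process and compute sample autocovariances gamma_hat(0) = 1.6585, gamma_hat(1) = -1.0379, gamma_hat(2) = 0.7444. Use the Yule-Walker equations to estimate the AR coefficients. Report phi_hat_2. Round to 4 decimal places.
\hat\phi_{2} = 0.0940

The Yule-Walker equations for an AR(p) process read, in matrix form,
  Gamma_p phi = r_p,   with   (Gamma_p)_{ij} = gamma(|i - j|),
                       (r_p)_i = gamma(i),   i,j = 1..p.
Substitute the sample gammas (Toeplitz matrix and right-hand side of size 2):
  Gamma_p = [[1.6585, -1.0379], [-1.0379, 1.6585]]
  r_p     = [-1.0379, 0.7444]
Written out:
  1.6585 phi_1 - 1.0379 phi_2 = -1.0379
  -1.0379 phi_1 + 1.6585 phi_2 = 0.7444
Solve by Cramer's rule:
  det = gamma(0)^2 - gamma(1)^2 = (1.6585)^2 - (-1.0379)^2 = 2.75062225 - 1.07723641 = 1.67338584
  phi_hat_1 = [gamma(1) gamma(0) - gamma(1) gamma(2)] / det = [(-1.0379)(1.6585) - (-1.0379)(0.7444)] / 1.67338584 = -0.94874439 / 1.67338584 = -0.567
  phi_hat_2 = [gamma(0) gamma(2) - gamma(1)^2] / det = [(1.6585)(0.7444) - (-1.0379)^2] / 1.67338584 = 0.15735099 / 1.67338584 = 0.094
So phi_hat = [-0.5670, 0.0940].
Therefore phi_hat_2 = 0.0940.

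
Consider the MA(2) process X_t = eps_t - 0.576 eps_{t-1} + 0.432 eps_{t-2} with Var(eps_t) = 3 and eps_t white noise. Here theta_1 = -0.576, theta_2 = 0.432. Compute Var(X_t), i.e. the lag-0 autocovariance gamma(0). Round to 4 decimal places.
\gamma(0) = 4.5552

For an MA(q) process X_t = eps_t + sum_i theta_i eps_{t-i} with
Var(eps_t) = sigma^2, the variance is
  gamma(0) = sigma^2 * (1 + sum_i theta_i^2).
  sum_i theta_i^2 = (-0.576)^2 + (0.432)^2 = 0.331776 + 0.186624 = 0.5184.
  gamma(0) = 3 * (1 + 0.5184) = 3 * 1.5184 = 4.5552.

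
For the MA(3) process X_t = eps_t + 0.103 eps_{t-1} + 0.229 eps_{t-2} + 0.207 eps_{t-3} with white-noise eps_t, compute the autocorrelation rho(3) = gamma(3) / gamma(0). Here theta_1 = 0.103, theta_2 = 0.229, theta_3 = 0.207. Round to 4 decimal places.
\rho(3) = 0.1872

For an MA(q) process with theta_0 = 1, the autocovariance is
  gamma(k) = sigma^2 * sum_{i=0..q-k} theta_i * theta_{i+k},
and rho(k) = gamma(k) / gamma(0). Sigma^2 cancels.
  numerator   = (1)*(0.207) = 0.207.
  denominator = (1)^2 + (0.103)^2 + (0.229)^2 + (0.207)^2 = 1.105899.
  rho(3) = 0.207 / 1.105899 = 0.1872.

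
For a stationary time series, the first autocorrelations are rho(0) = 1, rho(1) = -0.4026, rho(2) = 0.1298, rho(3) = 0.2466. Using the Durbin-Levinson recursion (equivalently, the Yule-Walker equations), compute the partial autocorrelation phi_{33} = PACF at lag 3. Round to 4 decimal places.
\phi_{33} = 0.3411

The PACF at lag k is phi_{kk}, the last component of the solution
to the Yule-Walker system G_k phi = r_k where
  (G_k)_{ij} = rho(|i - j|), (r_k)_i = rho(i), i,j = 1..k.
Equivalently, Durbin-Levinson gives phi_{kk} iteratively:
  phi_{11} = rho(1)
  phi_{kk} = [rho(k) - sum_{j=1..k-1} phi_{k-1,j} rho(k-j)]
            / [1 - sum_{j=1..k-1} phi_{k-1,j} rho(j)],
  phi_{k,j} = phi_{k-1,j} - phi_{kk} phi_{k-1,k-j},  j = 1..k-1.
Step k = 1:
  phi_11 = rho(1) = -0.4026.
Step k = 2:
  phi_22 = [rho(2) - phi_11 rho(1)] / [1 - phi_11 rho(1)] = [0.1298 - (-0.4026)(-0.4026)] / [1 - (-0.4026)(-0.4026)]
         = -0.03228676 / 0.83791324 = -0.038532.
  Update: phi_21 = phi_11 - phi_22 phi_11 = -0.4026 - (-0.038532)(-0.4026) = -0.418113.
Step k = 3:
  phi_33 = [rho(3) - phi_21 rho(2) - phi_22 rho(1)] / [1 - phi_21 rho(1) - phi_22 rho(2)]
    numerator   = 0.2466 - (-0.418113)(0.1298) - (-0.038532)(-0.4026) = 0.28535796
    denominator = 1 - (-0.418113)(-0.4026) - (-0.038532)(0.1298) = 0.83666916
  phi_33 = 0.28535796 / 0.83666916 = 0.3411.
Therefore phi_{33} = 0.3411.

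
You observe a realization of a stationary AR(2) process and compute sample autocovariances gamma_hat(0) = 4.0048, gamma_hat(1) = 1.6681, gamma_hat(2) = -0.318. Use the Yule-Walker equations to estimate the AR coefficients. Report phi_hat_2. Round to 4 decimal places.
\hat\phi_{2} = -0.3060

The Yule-Walker equations for an AR(p) process read, in matrix form,
  Gamma_p phi = r_p,   with   (Gamma_p)_{ij} = gamma(|i - j|),
                       (r_p)_i = gamma(i),   i,j = 1..p.
Substitute the sample gammas (Toeplitz matrix and right-hand side of size 2):
  Gamma_p = [[4.0048, 1.6681], [1.6681, 4.0048]]
  r_p     = [1.6681, -0.318]
Written out:
  4.0048 phi_1 + 1.6681 phi_2 = 1.6681
  1.6681 phi_1 + 4.0048 phi_2 = -0.318
Solve by Cramer's rule:
  det = gamma(0)^2 - gamma(1)^2 = (4.0048)^2 - (1.6681)^2 = 16.03842304 - 2.78255761 = 13.25586543
  phi_hat_1 = [gamma(1) gamma(0) - gamma(1) gamma(2)] / det = [(1.6681)(4.0048) - (1.6681)(-0.318)] / 13.25586543 = 7.21086268 / 13.25586543 = 0.544
  phi_hat_2 = [gamma(0) gamma(2) - gamma(1)^2] / det = [(4.0048)(-0.318) - (1.6681)^2] / 13.25586543 = -4.05608401 / 13.25586543 = -0.306
So phi_hat = [0.5440, -0.3060].
Therefore phi_hat_2 = -0.3060.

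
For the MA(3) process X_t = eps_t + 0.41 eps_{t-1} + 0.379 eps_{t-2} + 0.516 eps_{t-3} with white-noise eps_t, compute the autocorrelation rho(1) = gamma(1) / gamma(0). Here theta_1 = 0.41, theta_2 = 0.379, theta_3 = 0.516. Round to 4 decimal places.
\rho(1) = 0.4822

For an MA(q) process with theta_0 = 1, the autocovariance is
  gamma(k) = sigma^2 * sum_{i=0..q-k} theta_i * theta_{i+k},
and rho(k) = gamma(k) / gamma(0). Sigma^2 cancels.
  numerator   = (1)*(0.41) + (0.41)*(0.379) + (0.379)*(0.516) = 0.760954.
  denominator = (1)^2 + (0.41)^2 + (0.379)^2 + (0.516)^2 = 1.577997.
  rho(1) = 0.760954 / 1.577997 = 0.4822.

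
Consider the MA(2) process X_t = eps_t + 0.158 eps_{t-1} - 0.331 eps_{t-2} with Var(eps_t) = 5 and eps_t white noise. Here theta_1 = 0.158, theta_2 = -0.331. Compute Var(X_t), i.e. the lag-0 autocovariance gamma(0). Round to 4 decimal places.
\gamma(0) = 5.6726

For an MA(q) process X_t = eps_t + sum_i theta_i eps_{t-i} with
Var(eps_t) = sigma^2, the variance is
  gamma(0) = sigma^2 * (1 + sum_i theta_i^2).
  sum_i theta_i^2 = (0.158)^2 + (-0.331)^2 = 0.024964 + 0.109561 = 0.134525.
  gamma(0) = 5 * (1 + 0.134525) = 5 * 1.134525 = 5.672625, which rounds to 5.6726.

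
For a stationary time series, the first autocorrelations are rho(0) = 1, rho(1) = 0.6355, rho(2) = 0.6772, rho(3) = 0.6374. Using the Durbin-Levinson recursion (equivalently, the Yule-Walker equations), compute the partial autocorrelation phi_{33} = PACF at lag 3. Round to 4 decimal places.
\phi_{33} = 0.2400

The PACF at lag k is phi_{kk}, the last component of the solution
to the Yule-Walker system G_k phi = r_k where
  (G_k)_{ij} = rho(|i - j|), (r_k)_i = rho(i), i,j = 1..k.
Equivalently, Durbin-Levinson gives phi_{kk} iteratively:
  phi_{11} = rho(1)
  phi_{kk} = [rho(k) - sum_{j=1..k-1} phi_{k-1,j} rho(k-j)]
            / [1 - sum_{j=1..k-1} phi_{k-1,j} rho(j)],
  phi_{k,j} = phi_{k-1,j} - phi_{kk} phi_{k-1,k-j},  j = 1..k-1.
Step k = 1:
  phi_11 = rho(1) = 0.6355.
Step k = 2:
  phi_22 = [rho(2) - phi_11 rho(1)] / [1 - phi_11 rho(1)] = [0.6772 - (0.6355)(0.6355)] / [1 - (0.6355)(0.6355)]
         = 0.27333975 / 0.59613975 = 0.458516.
  Update: phi_21 = phi_11 - phi_22 phi_11 = 0.6355 - (0.458516)(0.6355) = 0.344113.
Step k = 3:
  phi_33 = [rho(3) - phi_21 rho(2) - phi_22 rho(1)] / [1 - phi_21 rho(1) - phi_22 rho(2)]
    numerator   = 0.6374 - (0.344113)(0.6772) - (0.458516)(0.6355) = 0.11297966
    denominator = 1 - (0.344113)(0.6355) - (0.458516)(0.6772) = 0.47080904
  phi_33 = 0.11297966 / 0.47080904 = 0.24.
Therefore phi_{33} = 0.2400.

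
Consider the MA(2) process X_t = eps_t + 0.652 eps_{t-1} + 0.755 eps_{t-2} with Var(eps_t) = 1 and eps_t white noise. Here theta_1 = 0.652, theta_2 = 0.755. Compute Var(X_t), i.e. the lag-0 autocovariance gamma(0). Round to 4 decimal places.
\gamma(0) = 1.9951

For an MA(q) process X_t = eps_t + sum_i theta_i eps_{t-i} with
Var(eps_t) = sigma^2, the variance is
  gamma(0) = sigma^2 * (1 + sum_i theta_i^2).
  sum_i theta_i^2 = (0.652)^2 + (0.755)^2 = 0.425104 + 0.570025 = 0.995129.
  gamma(0) = 1 * (1 + 0.995129) = 1 * 1.995129 = 1.995129, which rounds to 1.9951.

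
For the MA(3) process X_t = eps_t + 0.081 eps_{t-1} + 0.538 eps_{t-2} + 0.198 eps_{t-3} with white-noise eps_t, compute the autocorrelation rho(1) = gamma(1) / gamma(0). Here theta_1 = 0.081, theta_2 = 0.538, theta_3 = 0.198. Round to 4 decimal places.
\rho(1) = 0.1731

For an MA(q) process with theta_0 = 1, the autocovariance is
  gamma(k) = sigma^2 * sum_{i=0..q-k} theta_i * theta_{i+k},
and rho(k) = gamma(k) / gamma(0). Sigma^2 cancels.
  numerator   = (1)*(0.081) + (0.081)*(0.538) + (0.538)*(0.198) = 0.231102.
  denominator = (1)^2 + (0.081)^2 + (0.538)^2 + (0.198)^2 = 1.335209.
  rho(1) = 0.231102 / 1.335209 = 0.1731.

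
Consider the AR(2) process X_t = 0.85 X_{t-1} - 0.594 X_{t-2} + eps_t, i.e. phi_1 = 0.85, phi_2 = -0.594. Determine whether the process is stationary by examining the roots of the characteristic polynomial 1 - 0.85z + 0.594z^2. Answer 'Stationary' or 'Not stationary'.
\text{Stationary}

The AR(p) characteristic polynomial is P(z) = 1 - 0.85z + 0.594z^2.
Stationarity requires all roots to lie outside the unit circle, i.e. |z| > 1 for every root.
Set 1 + (-0.85) z + (0.594) z^2 = 0, i.e. a z^2 + b z + c = 0 with a = 0.594, b = -0.85, c = 1.
Discriminant D = b^2 - 4ac = (-0.85)^2 - 4*(0.594)*1 = 0.7225 - (2.376) = -1.6535.
D < 0, so the roots are the complex-conjugate pair z = (-b +/- i sqrt(-D)) / (2a) = 0.7155 +/- 1.0824i.
For a conjugate pair |z|^2 = z * conj(z) = (product of roots) = c/a = 1/(0.594) = 1.683502, so |z| = sqrt(1.683502) = 1.2975 for both roots.
Moduli of all roots: 1.2975, 1.2975.
All moduli strictly greater than 1? Yes.
Verdict: Stationary.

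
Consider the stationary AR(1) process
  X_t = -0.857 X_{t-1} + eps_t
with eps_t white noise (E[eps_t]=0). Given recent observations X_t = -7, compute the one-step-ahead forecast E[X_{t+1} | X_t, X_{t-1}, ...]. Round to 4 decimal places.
E[X_{t+1} \mid \mathcal F_t] = 5.9990

For an AR(p) model X_t = c + sum_i phi_i X_{t-i} + eps_t, the
one-step-ahead conditional mean is
  E[X_{t+1} | X_t, ...] = c + sum_i phi_i X_{t+1-i}.
Substitute known values:
  E[X_{t+1} | ...] = (-0.857) * (-7)
                   = 5.9990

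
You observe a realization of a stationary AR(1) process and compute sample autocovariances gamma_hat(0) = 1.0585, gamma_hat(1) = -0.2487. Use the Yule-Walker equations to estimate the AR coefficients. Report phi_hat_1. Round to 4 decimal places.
\hat\phi_{1} = -0.2350

The Yule-Walker equations for an AR(p) process read, in matrix form,
  Gamma_p phi = r_p,   with   (Gamma_p)_{ij} = gamma(|i - j|),
                       (r_p)_i = gamma(i),   i,j = 1..p.
Substitute the sample gammas (Toeplitz matrix and right-hand side of size 1):
  Gamma_p = [[1.0585]]
  r_p     = [-0.2487]
With p = 1 this is the single equation gamma(0) phi_1 = gamma(1):
  phi_hat_1 = gamma(1) / gamma(0) = -0.2487 / 1.0585 = -0.2350.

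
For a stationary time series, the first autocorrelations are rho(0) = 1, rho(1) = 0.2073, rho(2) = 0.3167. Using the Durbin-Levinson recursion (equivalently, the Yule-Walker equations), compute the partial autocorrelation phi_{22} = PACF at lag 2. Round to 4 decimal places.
\phi_{22} = 0.2860

The PACF at lag k is phi_{kk}, the last component of the solution
to the Yule-Walker system G_k phi = r_k where
  (G_k)_{ij} = rho(|i - j|), (r_k)_i = rho(i), i,j = 1..k.
Equivalently, Durbin-Levinson gives phi_{kk} iteratively:
  phi_{11} = rho(1)
  phi_{kk} = [rho(k) - sum_{j=1..k-1} phi_{k-1,j} rho(k-j)]
            / [1 - sum_{j=1..k-1} phi_{k-1,j} rho(j)],
  phi_{k,j} = phi_{k-1,j} - phi_{kk} phi_{k-1,k-j},  j = 1..k-1.
Step k = 1:
  phi_11 = rho(1) = 0.2073.
Step k = 2:
  phi_22 = [rho(2) - phi_11 rho(1)] / [1 - phi_11 rho(1)] = [0.3167 - (0.2073)(0.2073)] / [1 - (0.2073)(0.2073)]
         = 0.27372671 / 0.95702671 = 0.286.
Therefore phi_{22} = 0.2860.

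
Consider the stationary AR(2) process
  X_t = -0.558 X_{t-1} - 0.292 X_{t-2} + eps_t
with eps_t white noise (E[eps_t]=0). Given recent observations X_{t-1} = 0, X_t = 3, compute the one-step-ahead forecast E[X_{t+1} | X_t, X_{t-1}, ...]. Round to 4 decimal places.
E[X_{t+1} \mid \mathcal F_t] = -1.6740

For an AR(p) model X_t = c + sum_i phi_i X_{t-i} + eps_t, the
one-step-ahead conditional mean is
  E[X_{t+1} | X_t, ...] = c + sum_i phi_i X_{t+1-i}.
Substitute known values:
  E[X_{t+1} | ...] = (-0.558) * (3) + (-0.292) * (0)
                   = -1.6740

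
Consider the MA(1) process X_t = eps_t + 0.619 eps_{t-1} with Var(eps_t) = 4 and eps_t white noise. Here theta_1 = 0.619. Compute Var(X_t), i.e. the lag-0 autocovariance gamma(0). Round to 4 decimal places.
\gamma(0) = 5.5326

For an MA(q) process X_t = eps_t + sum_i theta_i eps_{t-i} with
Var(eps_t) = sigma^2, the variance is
  gamma(0) = sigma^2 * (1 + sum_i theta_i^2).
  sum_i theta_i^2 = (0.619)^2 = 0.383161.
  gamma(0) = 4 * (1 + 0.383161) = 4 * 1.383161 = 5.532644, which rounds to 5.5326.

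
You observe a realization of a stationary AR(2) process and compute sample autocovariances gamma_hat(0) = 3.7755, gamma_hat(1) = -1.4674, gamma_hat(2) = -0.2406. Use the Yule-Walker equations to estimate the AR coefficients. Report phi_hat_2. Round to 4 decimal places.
\hat\phi_{2} = -0.2530

The Yule-Walker equations for an AR(p) process read, in matrix form,
  Gamma_p phi = r_p,   with   (Gamma_p)_{ij} = gamma(|i - j|),
                       (r_p)_i = gamma(i),   i,j = 1..p.
Substitute the sample gammas (Toeplitz matrix and right-hand side of size 2):
  Gamma_p = [[3.7755, -1.4674], [-1.4674, 3.7755]]
  r_p     = [-1.4674, -0.2406]
Written out:
  3.7755 phi_1 - 1.4674 phi_2 = -1.4674
  -1.4674 phi_1 + 3.7755 phi_2 = -0.2406
Solve by Cramer's rule:
  det = gamma(0)^2 - gamma(1)^2 = (3.7755)^2 - (-1.4674)^2 = 14.25440025 - 2.15326276 = 12.10113749
  phi_hat_1 = [gamma(1) gamma(0) - gamma(1) gamma(2)] / det = [(-1.4674)(3.7755) - (-1.4674)(-0.2406)] / 12.10113749 = -5.89322514 / 12.10113749 = -0.487
  phi_hat_2 = [gamma(0) gamma(2) - gamma(1)^2] / det = [(3.7755)(-0.2406) - (-1.4674)^2] / 12.10113749 = -3.06164806 / 12.10113749 = -0.253
So phi_hat = [-0.4870, -0.2530].
Therefore phi_hat_2 = -0.2530.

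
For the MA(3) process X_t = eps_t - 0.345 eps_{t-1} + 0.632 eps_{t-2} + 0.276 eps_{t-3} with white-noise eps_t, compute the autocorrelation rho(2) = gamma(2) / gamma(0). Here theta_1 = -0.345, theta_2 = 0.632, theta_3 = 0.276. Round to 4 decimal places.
\rho(2) = 0.3366

For an MA(q) process with theta_0 = 1, the autocovariance is
  gamma(k) = sigma^2 * sum_{i=0..q-k} theta_i * theta_{i+k},
and rho(k) = gamma(k) / gamma(0). Sigma^2 cancels.
  numerator   = (1)*(0.632) + (-0.345)*(0.276) = 0.53678.
  denominator = (1)^2 + (-0.345)^2 + (0.632)^2 + (0.276)^2 = 1.594625.
  rho(2) = 0.53678 / 1.594625 = 0.3366.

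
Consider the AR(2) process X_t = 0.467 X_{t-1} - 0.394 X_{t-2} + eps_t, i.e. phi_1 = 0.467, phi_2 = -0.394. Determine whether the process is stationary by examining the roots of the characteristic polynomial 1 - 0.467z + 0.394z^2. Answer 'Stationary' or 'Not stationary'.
\text{Stationary}

The AR(p) characteristic polynomial is P(z) = 1 - 0.467z + 0.394z^2.
Stationarity requires all roots to lie outside the unit circle, i.e. |z| > 1 for every root.
Set 1 + (-0.467) z + (0.394) z^2 = 0, i.e. a z^2 + b z + c = 0 with a = 0.394, b = -0.467, c = 1.
Discriminant D = b^2 - 4ac = (-0.467)^2 - 4*(0.394)*1 = 0.218089 - (1.576) = -1.357911.
D < 0, so the roots are the complex-conjugate pair z = (-b +/- i sqrt(-D)) / (2a) = 0.5926 +/- 1.4788i.
For a conjugate pair |z|^2 = z * conj(z) = (product of roots) = c/a = 1/(0.394) = 2.538071, so |z| = sqrt(2.538071) = 1.5931 for both roots.
Moduli of all roots: 1.5931, 1.5931.
All moduli strictly greater than 1? Yes.
Verdict: Stationary.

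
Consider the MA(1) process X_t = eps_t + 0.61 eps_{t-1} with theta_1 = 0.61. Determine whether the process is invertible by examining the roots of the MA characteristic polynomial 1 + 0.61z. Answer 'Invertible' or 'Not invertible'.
\text{Invertible}

The MA(q) characteristic polynomial is P(z) = 1 + 0.61z.
Invertibility requires all roots to lie outside the unit circle, i.e. |z| > 1 for every root.
This is linear in z: 1 + (0.61) z = 0  =>  z = -1/(0.61) = -1.639344,  |z| = 1.639344.
Moduli of all roots: 1.6393.
All moduli strictly greater than 1? Yes.
Verdict: Invertible.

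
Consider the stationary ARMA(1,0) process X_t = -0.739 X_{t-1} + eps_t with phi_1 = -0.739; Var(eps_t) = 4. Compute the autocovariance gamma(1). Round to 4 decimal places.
\gamma(1) = -6.5127

Multiply the model equation by X_{t-k} and take expectations. With theta_0 = psi_0 = 1 and psi_j the MA(infinity) weights, this gives
  gamma(k) - sum_i phi_i gamma(k-i) = c_k,
  c_k = sigma^2 * sum_{j=k..q} theta_j psi_{j-k}   (c_k = 0 for k > q),
using gamma(-m) = gamma(m).
Pure AR (q = 0): c_0 = sigma^2 = 4, c_k = 0 for k >= 1.
Equations for k = 0 and k = 1 (AR order 1):
  gamma(0) = phi_1 gamma(1) + c_0
  gamma(1) = phi_1 gamma(0) + c_1
Substituting the second into the first: gamma(0) (1 - phi_1^2) = c_0 + phi_1 c_1, so
  gamma(0) = c_0 / (1 - phi_1^2) = 4 / (1 - (-0.739)^2) = 4 / 0.453879 = 8.812922.
  gamma(1) = phi_1 gamma(0) = (-0.739)(8.812922) = -6.512749.
Therefore gamma(1) = -6.5127 (to 4 decimal places).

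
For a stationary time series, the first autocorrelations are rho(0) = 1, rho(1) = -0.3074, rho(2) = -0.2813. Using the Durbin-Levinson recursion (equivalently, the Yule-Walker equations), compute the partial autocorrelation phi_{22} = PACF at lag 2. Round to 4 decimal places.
\phi_{22} = -0.4150

The PACF at lag k is phi_{kk}, the last component of the solution
to the Yule-Walker system G_k phi = r_k where
  (G_k)_{ij} = rho(|i - j|), (r_k)_i = rho(i), i,j = 1..k.
Equivalently, Durbin-Levinson gives phi_{kk} iteratively:
  phi_{11} = rho(1)
  phi_{kk} = [rho(k) - sum_{j=1..k-1} phi_{k-1,j} rho(k-j)]
            / [1 - sum_{j=1..k-1} phi_{k-1,j} rho(j)],
  phi_{k,j} = phi_{k-1,j} - phi_{kk} phi_{k-1,k-j},  j = 1..k-1.
Step k = 1:
  phi_11 = rho(1) = -0.3074.
Step k = 2:
  phi_22 = [rho(2) - phi_11 rho(1)] / [1 - phi_11 rho(1)] = [-0.2813 - (-0.3074)(-0.3074)] / [1 - (-0.3074)(-0.3074)]
         = -0.37579476 / 0.90550524 = -0.415.
Therefore phi_{22} = -0.4150.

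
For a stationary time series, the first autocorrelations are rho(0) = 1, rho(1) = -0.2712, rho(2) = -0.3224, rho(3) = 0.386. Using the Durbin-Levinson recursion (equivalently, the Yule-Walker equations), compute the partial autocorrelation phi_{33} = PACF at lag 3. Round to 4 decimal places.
\phi_{33} = 0.1919

The PACF at lag k is phi_{kk}, the last component of the solution
to the Yule-Walker system G_k phi = r_k where
  (G_k)_{ij} = rho(|i - j|), (r_k)_i = rho(i), i,j = 1..k.
Equivalently, Durbin-Levinson gives phi_{kk} iteratively:
  phi_{11} = rho(1)
  phi_{kk} = [rho(k) - sum_{j=1..k-1} phi_{k-1,j} rho(k-j)]
            / [1 - sum_{j=1..k-1} phi_{k-1,j} rho(j)],
  phi_{k,j} = phi_{k-1,j} - phi_{kk} phi_{k-1,k-j},  j = 1..k-1.
Step k = 1:
  phi_11 = rho(1) = -0.2712.
Step k = 2:
  phi_22 = [rho(2) - phi_11 rho(1)] / [1 - phi_11 rho(1)] = [-0.3224 - (-0.2712)(-0.2712)] / [1 - (-0.2712)(-0.2712)]
         = -0.39594944 / 0.92645056 = -0.427383.
  Update: phi_21 = phi_11 - phi_22 phi_11 = -0.2712 - (-0.427383)(-0.2712) = -0.387106.
Step k = 3:
  phi_33 = [rho(3) - phi_21 rho(2) - phi_22 rho(1)] / [1 - phi_21 rho(1) - phi_22 rho(2)]
    numerator   = 0.386 - (-0.387106)(-0.3224) - (-0.427383)(-0.2712) = 0.14529058
    denominator = 1 - (-0.387106)(-0.2712) - (-0.427383)(-0.3224) = 0.75722841
  phi_33 = 0.14529058 / 0.75722841 = 0.1919.
Therefore phi_{33} = 0.1919.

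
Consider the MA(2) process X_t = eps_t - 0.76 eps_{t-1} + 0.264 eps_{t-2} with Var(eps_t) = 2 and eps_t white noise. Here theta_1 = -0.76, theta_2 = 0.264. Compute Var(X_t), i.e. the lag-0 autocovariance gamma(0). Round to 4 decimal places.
\gamma(0) = 3.2946

For an MA(q) process X_t = eps_t + sum_i theta_i eps_{t-i} with
Var(eps_t) = sigma^2, the variance is
  gamma(0) = sigma^2 * (1 + sum_i theta_i^2).
  sum_i theta_i^2 = (-0.76)^2 + (0.264)^2 = 0.5776 + 0.069696 = 0.647296.
  gamma(0) = 2 * (1 + 0.647296) = 2 * 1.647296 = 3.294592, which rounds to 3.2946.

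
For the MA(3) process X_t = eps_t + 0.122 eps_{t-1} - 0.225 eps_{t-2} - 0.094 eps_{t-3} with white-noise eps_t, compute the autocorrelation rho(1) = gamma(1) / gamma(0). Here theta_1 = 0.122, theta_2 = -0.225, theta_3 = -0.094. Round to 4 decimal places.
\rho(1) = 0.1077

For an MA(q) process with theta_0 = 1, the autocovariance is
  gamma(k) = sigma^2 * sum_{i=0..q-k} theta_i * theta_{i+k},
and rho(k) = gamma(k) / gamma(0). Sigma^2 cancels.
  numerator   = (1)*(0.122) + (0.122)*(-0.225) + (-0.225)*(-0.094) = 0.1157.
  denominator = (1)^2 + (0.122)^2 + (-0.225)^2 + (-0.094)^2 = 1.074345.
  rho(1) = 0.1157 / 1.074345 = 0.1077.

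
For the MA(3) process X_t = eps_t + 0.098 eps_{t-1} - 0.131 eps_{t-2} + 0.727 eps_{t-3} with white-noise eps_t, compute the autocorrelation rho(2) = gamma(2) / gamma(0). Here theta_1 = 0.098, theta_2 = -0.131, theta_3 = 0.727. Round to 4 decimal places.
\rho(2) = -0.0384

For an MA(q) process with theta_0 = 1, the autocovariance is
  gamma(k) = sigma^2 * sum_{i=0..q-k} theta_i * theta_{i+k},
and rho(k) = gamma(k) / gamma(0). Sigma^2 cancels.
  numerator   = (1)*(-0.131) + (0.098)*(0.727) = -0.059754.
  denominator = (1)^2 + (0.098)^2 + (-0.131)^2 + (0.727)^2 = 1.555294.
  rho(2) = -0.059754 / 1.555294 = -0.0384.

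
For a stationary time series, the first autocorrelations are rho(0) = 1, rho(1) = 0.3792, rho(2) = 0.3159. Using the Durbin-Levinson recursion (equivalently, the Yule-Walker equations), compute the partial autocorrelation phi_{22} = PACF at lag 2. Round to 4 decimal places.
\phi_{22} = 0.2010

The PACF at lag k is phi_{kk}, the last component of the solution
to the Yule-Walker system G_k phi = r_k where
  (G_k)_{ij} = rho(|i - j|), (r_k)_i = rho(i), i,j = 1..k.
Equivalently, Durbin-Levinson gives phi_{kk} iteratively:
  phi_{11} = rho(1)
  phi_{kk} = [rho(k) - sum_{j=1..k-1} phi_{k-1,j} rho(k-j)]
            / [1 - sum_{j=1..k-1} phi_{k-1,j} rho(j)],
  phi_{k,j} = phi_{k-1,j} - phi_{kk} phi_{k-1,k-j},  j = 1..k-1.
Step k = 1:
  phi_11 = rho(1) = 0.3792.
Step k = 2:
  phi_22 = [rho(2) - phi_11 rho(1)] / [1 - phi_11 rho(1)] = [0.3159 - (0.3792)(0.3792)] / [1 - (0.3792)(0.3792)]
         = 0.17210736 / 0.85620736 = 0.201.
Therefore phi_{22} = 0.2010.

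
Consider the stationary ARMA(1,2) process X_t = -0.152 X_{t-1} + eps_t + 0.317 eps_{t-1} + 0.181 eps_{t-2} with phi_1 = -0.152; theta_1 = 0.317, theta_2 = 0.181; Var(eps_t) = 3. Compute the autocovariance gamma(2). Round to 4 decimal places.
\gamma(2) = 0.4578

Multiply the model equation by X_{t-k} and take expectations. With theta_0 = psi_0 = 1 and psi_j the MA(infinity) weights, this gives
  gamma(k) - sum_i phi_i gamma(k-i) = c_k,
  c_k = sigma^2 * sum_{j=k..q} theta_j psi_{j-k}   (c_k = 0 for k > q),
using gamma(-m) = gamma(m).
psi-weights needed (psi_j = theta_j + sum_i phi_i psi_{j-i}):
  psi_1 = theta_1 + phi_1 = 0.317 + (-0.152) = 0.165
  psi_2 = theta_2 + phi_1 psi_1 = 0.181 + (-0.152)(0.165) = 0.15592
Right-hand sides:
  c_0 = sigma^2 (1 + theta_1 psi_1 + theta_2 psi_2) = 3 * (1 + (0.317)(0.165) + (0.181)(0.15592)) = 3 * 1.080527 = 3.24158
  c_1 = sigma^2 (theta_1 + theta_2 psi_1) = 3 * (0.317 + (0.181)(0.165)) = 1.040595
  c_2 = sigma^2 theta_2 = 3 * (0.181) = 0.543
Equations for k = 0 and k = 1 (AR order 1):
  gamma(0) = phi_1 gamma(1) + c_0
  gamma(1) = phi_1 gamma(0) + c_1
Substituting the second into the first: gamma(0) (1 - phi_1^2) = c_0 + phi_1 c_1, so
  gamma(0) = (c_0 + phi_1 c_1) / (1 - phi_1^2) = (3.24158 + (-0.152)(1.040595)) / (1 - (-0.152)^2) = 3.083409 / 0.976896 = 3.156333.
  gamma(1) = phi_1 gamma(0) + c_1 = (-0.152)(3.156333) + (1.040595) = 0.560832.
For k = 2: gamma(2) = phi_1 gamma(1) + c_2
  = (-0.152)(0.560832) + (0.543) = 0.457753.
Therefore gamma(2) = 0.4578 (to 4 decimal places).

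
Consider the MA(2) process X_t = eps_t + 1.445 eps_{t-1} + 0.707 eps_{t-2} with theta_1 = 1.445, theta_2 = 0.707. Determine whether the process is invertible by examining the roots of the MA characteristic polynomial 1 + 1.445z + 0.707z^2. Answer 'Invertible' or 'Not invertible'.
\text{Invertible}

The MA(q) characteristic polynomial is P(z) = 1 + 1.445z + 0.707z^2.
Invertibility requires all roots to lie outside the unit circle, i.e. |z| > 1 for every root.
Set 1 + (1.445) z + (0.707) z^2 = 0, i.e. a z^2 + b z + c = 0 with a = 0.707, b = 1.445, c = 1.
Discriminant D = b^2 - 4ac = (1.445)^2 - 4*(0.707)*1 = 2.088025 - (2.828) = -0.739975.
D < 0, so the roots are the complex-conjugate pair z = (-b +/- i sqrt(-D)) / (2a) = -1.0219 +/- 0.6084i.
For a conjugate pair |z|^2 = z * conj(z) = (product of roots) = c/a = 1/(0.707) = 1.414427, so |z| = sqrt(1.414427) = 1.1893 for both roots.
Moduli of all roots: 1.1893, 1.1893.
All moduli strictly greater than 1? Yes.
Verdict: Invertible.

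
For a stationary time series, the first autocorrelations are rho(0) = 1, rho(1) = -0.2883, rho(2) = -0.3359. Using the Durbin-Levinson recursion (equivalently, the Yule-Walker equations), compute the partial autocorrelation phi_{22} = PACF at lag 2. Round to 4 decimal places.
\phi_{22} = -0.4570

The PACF at lag k is phi_{kk}, the last component of the solution
to the Yule-Walker system G_k phi = r_k where
  (G_k)_{ij} = rho(|i - j|), (r_k)_i = rho(i), i,j = 1..k.
Equivalently, Durbin-Levinson gives phi_{kk} iteratively:
  phi_{11} = rho(1)
  phi_{kk} = [rho(k) - sum_{j=1..k-1} phi_{k-1,j} rho(k-j)]
            / [1 - sum_{j=1..k-1} phi_{k-1,j} rho(j)],
  phi_{k,j} = phi_{k-1,j} - phi_{kk} phi_{k-1,k-j},  j = 1..k-1.
Step k = 1:
  phi_11 = rho(1) = -0.2883.
Step k = 2:
  phi_22 = [rho(2) - phi_11 rho(1)] / [1 - phi_11 rho(1)] = [-0.3359 - (-0.2883)(-0.2883)] / [1 - (-0.2883)(-0.2883)]
         = -0.41901689 / 0.91688311 = -0.457.
Therefore phi_{22} = -0.4570.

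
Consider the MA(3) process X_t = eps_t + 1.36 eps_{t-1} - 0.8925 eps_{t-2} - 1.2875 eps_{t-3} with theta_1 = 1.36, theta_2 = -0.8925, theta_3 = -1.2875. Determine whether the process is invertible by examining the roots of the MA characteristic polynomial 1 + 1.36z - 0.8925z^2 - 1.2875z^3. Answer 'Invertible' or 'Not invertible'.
\text{Not invertible}

The MA(q) characteristic polynomial is P(z) = 1 + 1.36z - 0.8925z^2 - 1.2875z^3.
Invertibility requires all roots to lie outside the unit circle, i.e. |z| > 1 for every root.
Degree 3: look for a simple real root z0 first, then factor out (1 - z/z0) and solve the remaining quadratic.
Testing z0 = -0.8: P(-0.8) = 1 + (1.36)(-0.8) + (-0.8925)(-0.8)^2 + (-1.2875)(-0.8)^3
  = 1 + (-1.088) + (-0.5712) + (0.6592) = 0.  So z_0 = -0.8 is a root, |z_0| = 0.8.
Divide out the factor (1 + 1.25 z) = (1 - z/z0) (since 1/z0 = -1.25):
  P(z) = (1 + 1.25 z)(1 + (0.11) z + (-1.03) z^2)
  [check: z-coef 0.11 - (-1.25) = 1.36; z^2-coef -1.03 - (-1.25)(0.11) = -0.8925; z^3-coef -(-1.25)(-1.03) = -1.2875.]
Remaining roots from the quadratic factor 1 + (0.11) z + (-1.03) z^2:
  Set 1 + (0.11) z + (-1.03) z^2 = 0, i.e. a z^2 + b z + c = 0 with a = -1.03, b = 0.11, c = 1.
  Discriminant D = b^2 - 4ac = (0.11)^2 - 4*(-1.03)*1 = 0.0121 - (-4.12) = 4.1321.
  D >= 0, so the roots are real: z = (-b +/- sqrt(D)) / (2a) = (-0.11 +/- 2.032757) / (-2.06).
    z_1 = (-0.11 + 2.032757) / (-2.06) = -0.9334,   |z_1| = 0.9334.
    z_2 = (-0.11 - 2.032757) / (-2.06) = 1.0402,   |z_2| = 1.0402.
Moduli of all roots: 0.8000, 0.9334, 1.0402.
All moduli strictly greater than 1? No.
Verdict: Not invertible.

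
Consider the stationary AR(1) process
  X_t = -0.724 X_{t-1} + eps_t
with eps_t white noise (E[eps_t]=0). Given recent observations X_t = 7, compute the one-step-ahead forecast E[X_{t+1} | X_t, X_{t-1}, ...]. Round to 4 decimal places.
E[X_{t+1} \mid \mathcal F_t] = -5.0680

For an AR(p) model X_t = c + sum_i phi_i X_{t-i} + eps_t, the
one-step-ahead conditional mean is
  E[X_{t+1} | X_t, ...] = c + sum_i phi_i X_{t+1-i}.
Substitute known values:
  E[X_{t+1} | ...] = (-0.724) * (7)
                   = -5.0680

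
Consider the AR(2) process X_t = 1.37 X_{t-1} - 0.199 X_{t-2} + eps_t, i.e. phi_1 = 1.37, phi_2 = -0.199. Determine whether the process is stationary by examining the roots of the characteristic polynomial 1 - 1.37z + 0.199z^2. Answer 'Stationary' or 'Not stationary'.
\text{Not stationary}

The AR(p) characteristic polynomial is P(z) = 1 - 1.37z + 0.199z^2.
Stationarity requires all roots to lie outside the unit circle, i.e. |z| > 1 for every root.
Set 1 + (-1.37) z + (0.199) z^2 = 0, i.e. a z^2 + b z + c = 0 with a = 0.199, b = -1.37, c = 1.
Discriminant D = b^2 - 4ac = (-1.37)^2 - 4*(0.199)*1 = 1.8769 - (0.796) = 1.0809.
D >= 0, so the roots are real: z = (-b +/- sqrt(D)) / (2a) = (1.37 +/- 1.039663) / (0.398).
  z_1 = (1.37 + 1.039663) / (0.398) = 6.0544,   |z_1| = 6.0544.
  z_2 = (1.37 - 1.039663) / (0.398) = 0.83,   |z_2| = 0.83.
Moduli of all roots: 6.0544, 0.8300.
All moduli strictly greater than 1? No.
Verdict: Not stationary.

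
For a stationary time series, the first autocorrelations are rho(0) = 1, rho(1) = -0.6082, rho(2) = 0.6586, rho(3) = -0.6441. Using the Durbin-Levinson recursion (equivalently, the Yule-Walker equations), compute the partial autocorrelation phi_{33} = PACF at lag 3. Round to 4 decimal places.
\phi_{33} = -0.2981

The PACF at lag k is phi_{kk}, the last component of the solution
to the Yule-Walker system G_k phi = r_k where
  (G_k)_{ij} = rho(|i - j|), (r_k)_i = rho(i), i,j = 1..k.
Equivalently, Durbin-Levinson gives phi_{kk} iteratively:
  phi_{11} = rho(1)
  phi_{kk} = [rho(k) - sum_{j=1..k-1} phi_{k-1,j} rho(k-j)]
            / [1 - sum_{j=1..k-1} phi_{k-1,j} rho(j)],
  phi_{k,j} = phi_{k-1,j} - phi_{kk} phi_{k-1,k-j},  j = 1..k-1.
Step k = 1:
  phi_11 = rho(1) = -0.6082.
Step k = 2:
  phi_22 = [rho(2) - phi_11 rho(1)] / [1 - phi_11 rho(1)] = [0.6586 - (-0.6082)(-0.6082)] / [1 - (-0.6082)(-0.6082)]
         = 0.28869276 / 0.63009276 = 0.458175.
  Update: phi_21 = phi_11 - phi_22 phi_11 = -0.6082 - (0.458175)(-0.6082) = -0.329538.
Step k = 3:
  phi_33 = [rho(3) - phi_21 rho(2) - phi_22 rho(1)] / [1 - phi_21 rho(1) - phi_22 rho(2)]
    numerator   = -0.6441 - (-0.329538)(0.6586) - (0.458175)(-0.6082) = -0.14840426
    denominator = 1 - (-0.329538)(-0.6082) - (0.458175)(0.6586) = 0.49782095
  phi_33 = -0.14840426 / 0.49782095 = -0.2981.
Therefore phi_{33} = -0.2981.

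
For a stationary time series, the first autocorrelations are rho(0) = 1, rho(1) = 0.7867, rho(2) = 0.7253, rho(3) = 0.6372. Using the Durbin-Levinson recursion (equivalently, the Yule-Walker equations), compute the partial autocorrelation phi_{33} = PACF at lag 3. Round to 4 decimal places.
\phi_{33} = 0.0178

The PACF at lag k is phi_{kk}, the last component of the solution
to the Yule-Walker system G_k phi = r_k where
  (G_k)_{ij} = rho(|i - j|), (r_k)_i = rho(i), i,j = 1..k.
Equivalently, Durbin-Levinson gives phi_{kk} iteratively:
  phi_{11} = rho(1)
  phi_{kk} = [rho(k) - sum_{j=1..k-1} phi_{k-1,j} rho(k-j)]
            / [1 - sum_{j=1..k-1} phi_{k-1,j} rho(j)],
  phi_{k,j} = phi_{k-1,j} - phi_{kk} phi_{k-1,k-j},  j = 1..k-1.
Step k = 1:
  phi_11 = rho(1) = 0.7867.
Step k = 2:
  phi_22 = [rho(2) - phi_11 rho(1)] / [1 - phi_11 rho(1)] = [0.7253 - (0.7867)(0.7867)] / [1 - (0.7867)(0.7867)]
         = 0.10640311 / 0.38110311 = 0.279198.
  Update: phi_21 = phi_11 - phi_22 phi_11 = 0.7867 - (0.279198)(0.7867) = 0.567055.
Step k = 3:
  phi_33 = [rho(3) - phi_21 rho(2) - phi_22 rho(1)] / [1 - phi_21 rho(1) - phi_22 rho(2)]
    numerator   = 0.6372 - (0.567055)(0.7253) - (0.279198)(0.7867) = 0.00627006
    denominator = 1 - (0.567055)(0.7867) - (0.279198)(0.7253) = 0.35139561
  phi_33 = 0.00627006 / 0.35139561 = 0.0178.
Therefore phi_{33} = 0.0178.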